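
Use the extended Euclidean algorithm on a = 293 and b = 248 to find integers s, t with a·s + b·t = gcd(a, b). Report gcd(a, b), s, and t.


Euclidean algorithm on (293, 248) — divide until remainder is 0:
  293 = 1 · 248 + 45
  248 = 5 · 45 + 23
  45 = 1 · 23 + 22
  23 = 1 · 22 + 1
  22 = 22 · 1 + 0
gcd(293, 248) = 1.
Track Bezout coefficients alongside the remainders: start with r₀ = 293 = a·1 + b·0 (s = 1, t = 0) and r₁ = 248 = a·0 + b·1 (s = 0, t = 1); each new remainder r_{k+1} = r_{k-1} − q_k·r_k inherits s_{k+1} = s_{k-1} − q_k·s_k, t_{k+1} = t_{k-1} − q_k·t_k, so r_k = a·s_k + b·t_k at every step:
  q = 1: r = 45, s = 1 − 1·0 = 1, t = 0 − 1·1 = -1  (check: 293·1 + 248·(-1) = 45)
  q = 5: r = 23, s = 0 − 5·1 = -5, t = 1 − 5·(-1) = 6  (check: 293·(-5) + 248·6 = 23)
  q = 1: r = 22, s = 1 − 1·(-5) = 6, t = -1 − 1·6 = -7  (check: 293·6 + 248·(-7) = 22)
  q = 1: r = 1, s = -5 − 1·6 = -11, t = 6 − 1·(-7) = 13  (check: 293·(-11) + 248·13 = 1)
The row with r = 1 (the gcd) gives the Bezout coefficients s = -11, t = 13.
Result: 293 · (-11) + 248 · (13) = 1.

gcd(293, 248) = 1; s = -11, t = 13 (check: 293·(-11) + 248·13 = 1).


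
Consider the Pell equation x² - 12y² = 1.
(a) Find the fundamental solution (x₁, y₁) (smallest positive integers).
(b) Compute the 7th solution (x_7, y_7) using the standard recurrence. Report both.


Step 1: Find the fundamental solution (x₁, y₁) of x² - 12y² = 1.
  Expand √12 as a continued fraction. a₀ = ⌊√12⌋ = 3; iterate m_{k+1} = d_k·a_k − m_k, d_{k+1} = (12 − m_{k+1}²)/d_k, a_{k+1} = ⌊(a₀ + m_{k+1})/d_{k+1}⌋ (starting m₀ = 0, d₀ = 1), with convergents p_k = a_k·p_{k-1} + p_{k-2}, q_k = a_k·q_{k-1} + q_{k-2} (p₋₁ = 1, q₋₁ = 0):
  k = 0: a₀ = 3; p₀/q₀ = 3/1; p₀² − 12·q₀² = 9 − 12 = -3.
  k = 1: m = 3, d = 3, a = ⌊(3 + 3)/3⌋ = 2; p/q = (2·3 + 1)/(2·1 + 0) = 7/2; p² − 12·q² = 49 − 48 = 1.
  The first convergent with p² − 12·q² = 1 gives the fundamental solution (x₁, y₁) = (7, 2).
Step 2: Apply the recurrence (x_{n+1}, y_{n+1}) = (x₁x_n + 12y₁y_n, x₁y_n + y₁x_n) repeatedly.
  From (x_1, y_1) = (7, 2): x_2 = 7·7 + 12·2·2 = 97; y_2 = 7·2 + 2·7 = 28.
  From (x_2, y_2) = (97, 28): x_3 = 7·97 + 12·2·28 = 1351; y_3 = 7·28 + 2·97 = 390.
  From (x_3, y_3) = (1351, 390): x_4 = 7·1351 + 12·2·390 = 18817; y_4 = 7·390 + 2·1351 = 5432.
  From (x_4, y_4) = (18817, 5432): x_5 = 7·18817 + 12·2·5432 = 262087; y_5 = 7·5432 + 2·18817 = 75658.
  From (x_5, y_5) = (262087, 75658): x_6 = 7·262087 + 12·2·75658 = 3650401; y_6 = 7·75658 + 2·262087 = 1053780.
  From (x_6, y_6) = (3650401, 1053780): x_7 = 7·3650401 + 12·2·1053780 = 50843527; y_7 = 7·1053780 + 2·3650401 = 14677262.
Step 3: Verify x_7² - 12·y_7² = 2585064237799729 - 2585064237799728 = 1 (should be 1). ✓

(x_1, y_1) = (7, 2); (x_7, y_7) = (50843527, 14677262).


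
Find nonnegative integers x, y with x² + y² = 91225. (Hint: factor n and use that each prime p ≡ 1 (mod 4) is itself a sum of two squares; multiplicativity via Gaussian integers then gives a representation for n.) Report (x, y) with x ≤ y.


Step 1: Factor n = 91225 = 5^2 · 41 · 89.
Step 2: Check the mod-4 condition on each prime factor: 5 ≡ 1 (mod 4), exponent 2; 41 ≡ 1 (mod 4), exponent 1; 89 ≡ 1 (mod 4), exponent 1.
All primes ≡ 3 (mod 4) appear to even exponent (or don't appear), so by the two-squares theorem n IS expressible as a sum of two squares.
Step 3: Build a representation. Group n = k² · m with k = 5 and m = 41 · 89 = 3649 (a product of primes ≡ 1 (mod 4)); a representation of m scales to one of n via (k·x)² + (k·y)² = k²(x² + y²). Each prime p ≡ 1 (mod 4) is itself a sum of two squares; find a² by testing p − a² for a perfect square:
  41: 41 − 1² = 40, 41 − 2² = 37, 41 − 3² = 32, 41 − 4² = 25 = 5² ⇒ 41 = 4² + 5².
  89: 89 − 1² = 88, 89 − 2² = 85, 89 − 3² = 80, 89 − 4² = 73, 89 − 5² = 64 = 8² ⇒ 89 = 5² + 8².
  Combine using the Brahmagupta–Fibonacci identity (a² + b²)(c² + d²) = (ac − bd)² + (ad + bc)² = (ac + bd)² + (ad − bc)²:
  41 · 89 = 3649: from (4² + 5²)(5² + 8²), take (4·5 − 5·8, 4·8 + 5·5) = (20 − 40, 32 + 25) = (-20, 57); dropping signs (only squares matter) gives (20, 57); check 20² + 57² = 400 + 3249 = 3649 ✓.
  Scale by k = 5: (5·20, 5·57) = (100, 285).
Step 4: Order so x ≤ y and verify: 100² + 285² = 10000 + 81225 = 91225 = n. ✓

n = 91225 = 100² + 285² (one valid representation with x ≤ y).


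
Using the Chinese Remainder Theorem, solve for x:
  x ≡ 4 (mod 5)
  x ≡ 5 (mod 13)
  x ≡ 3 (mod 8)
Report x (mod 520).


Moduli 5, 13, 8 are pairwise coprime; by CRT there is a unique solution modulo M = 5 · 13 · 8 = 520.
Solve pairwise, accumulating the modulus:
  Start with x ≡ 4 (mod 5).
  Combine with x ≡ 5 (mod 13): since gcd(5, 13) = 1, we get a unique residue mod 65.
    Write x = 4 + 5·t and substitute into x ≡ 5 (mod 13): 5·t ≡ 5 − 4 = 1 (mod 13).
    The inverse of 5 mod 13 is 8 (since 5·8 = 40 = 3·13 + 1), so t ≡ 8·1 = 8 ≡ 8 (mod 13).
    Then x = 4 + 5·8 = 44, valid modulo lcm(5, 13) = 65: x ≡ 44 (mod 65).
  Combine with x ≡ 3 (mod 8): since gcd(65, 8) = 1, we get a unique residue mod 520.
    Write x = 44 + 65·t and substitute into x ≡ 3 (mod 8): 65·t ≡ 3 − 44 = -41 (mod 8).
    Reduce coefficients mod 8: 1·t ≡ 7 (mod 8).
    So t ≡ 7 (mod 8).
    Then x = 44 + 65·7 = 499, valid modulo lcm(65, 8) = 520: x ≡ 499 (mod 520).
Verify: 499 mod 5 = 4 ✓, 499 mod 13 = 5 ✓, 499 mod 8 = 3 ✓.

x ≡ 499 (mod 520).


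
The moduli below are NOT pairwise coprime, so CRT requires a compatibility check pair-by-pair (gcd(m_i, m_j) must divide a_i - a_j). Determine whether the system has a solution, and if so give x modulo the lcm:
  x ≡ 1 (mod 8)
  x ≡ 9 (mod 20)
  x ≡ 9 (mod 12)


Moduli 8, 20, 12 are not pairwise coprime, so CRT works modulo lcm(m_i) when all pairwise compatibility conditions hold.
Pairwise compatibility: gcd(m_i, m_j) must divide a_i - a_j for every pair.
Merge one congruence at a time:
  Start: x ≡ 1 (mod 8).
  Combine with x ≡ 9 (mod 20): gcd(8, 20) = 4; 9 - 1 = 8, which IS divisible by 4, so compatible.
    Write x = 1 + 8·t and substitute into x ≡ 9 (mod 20): 8·t ≡ 9 − 1 = 8 (mod 20).
    Divide the congruence (and modulus) by g = 4: 2·t ≡ 2 (mod 5).
    The inverse of 2 mod 5 is 3 (since 2·3 = 6 = 1·5 + 1), so t ≡ 3·2 = 6 ≡ 1 (mod 5).
    Then x = 1 + 8·1 = 9, valid modulo lcm(8, 20) = 40: x ≡ 9 (mod 40).
  Combine with x ≡ 9 (mod 12): gcd(40, 12) = 4; 9 - 9 = 0, which IS divisible by 4, so compatible.
    Write x = 9 + 40·t and substitute into x ≡ 9 (mod 12): 40·t ≡ 9 − 9 = 0 (mod 12).
    Divide the congruence (and modulus) by g = 4: 10·t ≡ 0 (mod 3).
    Reduce coefficients mod 3: 1·t ≡ 0 (mod 3).
    So t ≡ 0 (mod 3).
    Then x = 9 + 40·0 = 9, valid modulo lcm(40, 12) = 120: x ≡ 9 (mod 120).
Verify: 9 mod 8 = 1, 9 mod 20 = 9, 9 mod 12 = 9.

x ≡ 9 (mod 120).


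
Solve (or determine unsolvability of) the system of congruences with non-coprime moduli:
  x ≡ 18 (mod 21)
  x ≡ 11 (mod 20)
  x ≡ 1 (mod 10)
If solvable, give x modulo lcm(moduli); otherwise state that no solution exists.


Moduli 21, 20, 10 are not pairwise coprime, so CRT works modulo lcm(m_i) when all pairwise compatibility conditions hold.
Pairwise compatibility: gcd(m_i, m_j) must divide a_i - a_j for every pair.
Merge one congruence at a time:
  Start: x ≡ 18 (mod 21).
  Combine with x ≡ 11 (mod 20): gcd(21, 20) = 1; 11 - 18 = -7, which IS divisible by 1, so compatible.
    Write x = 18 + 21·t and substitute into x ≡ 11 (mod 20): 21·t ≡ 11 − 18 = -7 (mod 20).
    Reduce coefficients mod 20: 1·t ≡ 13 (mod 20).
    So t ≡ 13 (mod 20).
    Then x = 18 + 21·13 = 291, valid modulo lcm(21, 20) = 420: x ≡ 291 (mod 420).
  Combine with x ≡ 1 (mod 10): gcd(420, 10) = 10; 1 - 291 = -290, which IS divisible by 10, so compatible.
    Write x = 291 + 420·t and substitute into x ≡ 1 (mod 10): 420·t ≡ 1 − 291 = -290 (mod 10).
    Divide the congruence (and modulus) by g = 10: 42·t ≡ -29 (mod 1).
    Modulo 1 every t works; take t = 0.
    Then x = 291 + 420·0 = 291, valid modulo lcm(420, 10) = 420: x ≡ 291 (mod 420).
Verify: 291 mod 21 = 18, 291 mod 20 = 11, 291 mod 10 = 1.

x ≡ 291 (mod 420).


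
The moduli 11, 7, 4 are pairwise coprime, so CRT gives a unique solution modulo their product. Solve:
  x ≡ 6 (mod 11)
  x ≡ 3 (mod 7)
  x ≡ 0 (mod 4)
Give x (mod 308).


Moduli 11, 7, 4 are pairwise coprime; by CRT there is a unique solution modulo M = 11 · 7 · 4 = 308.
Solve pairwise, accumulating the modulus:
  Start with x ≡ 6 (mod 11).
  Combine with x ≡ 3 (mod 7): since gcd(11, 7) = 1, we get a unique residue mod 77.
    Write x = 6 + 11·t and substitute into x ≡ 3 (mod 7): 11·t ≡ 3 − 6 = -3 (mod 7).
    Reduce coefficients mod 7: 4·t ≡ 4 (mod 7).
    The inverse of 4 mod 7 is 2 (since 4·2 = 8 = 1·7 + 1), so t ≡ 2·4 = 8 ≡ 1 (mod 7).
    Then x = 6 + 11·1 = 17, valid modulo lcm(11, 7) = 77: x ≡ 17 (mod 77).
  Combine with x ≡ 0 (mod 4): since gcd(77, 4) = 1, we get a unique residue mod 308.
    Write x = 17 + 77·t and substitute into x ≡ 0 (mod 4): 77·t ≡ 0 − 17 = -17 (mod 4).
    Reduce coefficients mod 4: 1·t ≡ 3 (mod 4).
    So t ≡ 3 (mod 4).
    Then x = 17 + 77·3 = 248, valid modulo lcm(77, 4) = 308: x ≡ 248 (mod 308).
Verify: 248 mod 11 = 6 ✓, 248 mod 7 = 3 ✓, 248 mod 4 = 0 ✓.

x ≡ 248 (mod 308).


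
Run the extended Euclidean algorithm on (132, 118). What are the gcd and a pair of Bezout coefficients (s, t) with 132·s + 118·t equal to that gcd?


Euclidean algorithm on (132, 118) — divide until remainder is 0:
  132 = 1 · 118 + 14
  118 = 8 · 14 + 6
  14 = 2 · 6 + 2
  6 = 3 · 2 + 0
gcd(132, 118) = 2.
Track Bezout coefficients alongside the remainders: start with r₀ = 132 = a·1 + b·0 (s = 1, t = 0) and r₁ = 118 = a·0 + b·1 (s = 0, t = 1); each new remainder r_{k+1} = r_{k-1} − q_k·r_k inherits s_{k+1} = s_{k-1} − q_k·s_k, t_{k+1} = t_{k-1} − q_k·t_k, so r_k = a·s_k + b·t_k at every step:
  q = 1: r = 14, s = 1 − 1·0 = 1, t = 0 − 1·1 = -1  (check: 132·1 + 118·(-1) = 14)
  q = 8: r = 6, s = 0 − 8·1 = -8, t = 1 − 8·(-1) = 9  (check: 132·(-8) + 118·9 = 6)
  q = 2: r = 2, s = 1 − 2·(-8) = 17, t = -1 − 2·9 = -19  (check: 132·17 + 118·(-19) = 2)
The row with r = 2 (the gcd) gives the Bezout coefficients s = 17, t = -19.
Result: 132 · (17) + 118 · (-19) = 2.

gcd(132, 118) = 2; s = 17, t = -19 (check: 132·17 + 118·(-19) = 2).


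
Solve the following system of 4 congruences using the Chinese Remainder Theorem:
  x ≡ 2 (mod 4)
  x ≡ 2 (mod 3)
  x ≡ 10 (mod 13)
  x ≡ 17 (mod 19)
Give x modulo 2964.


Product of moduli M = 4 · 3 · 13 · 19 = 2964.
Merge one congruence at a time:
  Start: x ≡ 2 (mod 4).
  Combine with x ≡ 2 (mod 3); new modulus lcm = 12.
    Write x = 2 + 4·t and substitute into x ≡ 2 (mod 3): 4·t ≡ 2 − 2 = 0 (mod 3).
    Reduce coefficients mod 3: 1·t ≡ 0 (mod 3).
    So t ≡ 0 (mod 3).
    Then x = 2 + 4·0 = 2, valid modulo lcm(4, 3) = 12: x ≡ 2 (mod 12).
  Combine with x ≡ 10 (mod 13); new modulus lcm = 156.
    Write x = 2 + 12·t and substitute into x ≡ 10 (mod 13): 12·t ≡ 10 − 2 = 8 (mod 13).
    The inverse of 12 mod 13 is 12 (since 12·12 = 144 = 11·13 + 1), so t ≡ 12·8 = 96 ≡ 5 (mod 13).
    Then x = 2 + 12·5 = 62, valid modulo lcm(12, 13) = 156: x ≡ 62 (mod 156).
  Combine with x ≡ 17 (mod 19); new modulus lcm = 2964.
    Write x = 62 + 156·t and substitute into x ≡ 17 (mod 19): 156·t ≡ 17 − 62 = -45 (mod 19).
    Reduce coefficients mod 19: 4·t ≡ 12 (mod 19).
    The inverse of 4 mod 19 is 5 (since 4·5 = 20 = 1·19 + 1), so t ≡ 5·12 = 60 ≡ 3 (mod 19).
    Then x = 62 + 156·3 = 530, valid modulo lcm(156, 19) = 2964: x ≡ 530 (mod 2964).
Verify against each original: 530 mod 4 = 2, 530 mod 3 = 2, 530 mod 13 = 10, 530 mod 19 = 17.

x ≡ 530 (mod 2964).


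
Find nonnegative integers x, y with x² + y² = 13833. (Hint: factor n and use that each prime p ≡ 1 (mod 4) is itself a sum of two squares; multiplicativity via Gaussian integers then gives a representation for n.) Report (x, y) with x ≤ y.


Step 1: Factor n = 13833 = 3^2 · 29 · 53.
Step 2: Check the mod-4 condition on each prime factor: 3 ≡ 3 (mod 4), exponent 2 (must be even); 29 ≡ 1 (mod 4), exponent 1; 53 ≡ 1 (mod 4), exponent 1.
All primes ≡ 3 (mod 4) appear to even exponent (or don't appear), so by the two-squares theorem n IS expressible as a sum of two squares.
Step 3: Build a representation. Group n = k² · m with k = 3 and m = 29 · 53 = 1537 (a product of primes ≡ 1 (mod 4)); a representation of m scales to one of n via (k·x)² + (k·y)² = k²(x² + y²). Each prime p ≡ 1 (mod 4) is itself a sum of two squares; find a² by testing p − a² for a perfect square:
  29: 29 − 1² = 28, 29 − 2² = 25 = 5² ⇒ 29 = 2² + 5².
  53: 53 − 1² = 52, 53 − 2² = 49 = 7² ⇒ 53 = 2² + 7².
  Combine using the Brahmagupta–Fibonacci identity (a² + b²)(c² + d²) = (ac − bd)² + (ad + bc)² = (ac + bd)² + (ad − bc)²:
  29 · 53 = 1537: from (2² + 5²)(2² + 7²), take (2·2 − 5·7, 2·7 + 5·2) = (4 − 35, 14 + 10) = (-31, 24); dropping signs (only squares matter) gives (31, 24); check 31² + 24² = 961 + 576 = 1537 ✓.
  Scale by k = 3: (3·31, 3·24) = (93, 72).
Step 4: Order so x ≤ y and verify: 72² + 93² = 5184 + 8649 = 13833 = n. ✓

n = 13833 = 72² + 93² (one valid representation with x ≤ y).


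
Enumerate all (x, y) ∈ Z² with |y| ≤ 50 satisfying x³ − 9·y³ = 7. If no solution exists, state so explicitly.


The equation is x³ - 9y³ = 7. For fixed y, x³ = 9·y³ + 7, so a solution requires the RHS to be a perfect cube.
Strategy: iterate y from -50 to 50, compute RHS = 9·y³ + 7, and check whether it is a (positive or negative) perfect cube.
Check small values of y:
  y = 0: RHS = 7 is not a perfect cube.
  y = 1: RHS = 16 is not a perfect cube.
  y = -1: RHS = -2 is not a perfect cube.
  y = 2: RHS = 79 is not a perfect cube.
  y = -2: RHS = -65 is not a perfect cube.
  y = 3: RHS = 250 is not a perfect cube.
  y = -3: RHS = -236 is not a perfect cube.
Continuing the search up to |y| = 50 finds no solutions either.
No (x, y) in the scanned range satisfies the equation.

No integer solutions with |y| ≤ 50.


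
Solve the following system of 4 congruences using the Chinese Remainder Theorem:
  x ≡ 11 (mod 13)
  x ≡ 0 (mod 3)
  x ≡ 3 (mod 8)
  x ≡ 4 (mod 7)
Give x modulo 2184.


Product of moduli M = 13 · 3 · 8 · 7 = 2184.
Merge one congruence at a time:
  Start: x ≡ 11 (mod 13).
  Combine with x ≡ 0 (mod 3); new modulus lcm = 39.
    Write x = 11 + 13·t and substitute into x ≡ 0 (mod 3): 13·t ≡ 0 − 11 = -11 (mod 3).
    Reduce coefficients mod 3: 1·t ≡ 1 (mod 3).
    So t ≡ 1 (mod 3).
    Then x = 11 + 13·1 = 24, valid modulo lcm(13, 3) = 39: x ≡ 24 (mod 39).
  Combine with x ≡ 3 (mod 8); new modulus lcm = 312.
    Write x = 24 + 39·t and substitute into x ≡ 3 (mod 8): 39·t ≡ 3 − 24 = -21 (mod 8).
    Reduce coefficients mod 8: 7·t ≡ 3 (mod 8).
    The inverse of 7 mod 8 is 7 (since 7·7 = 49 = 6·8 + 1), so t ≡ 7·3 = 21 ≡ 5 (mod 8).
    Then x = 24 + 39·5 = 219, valid modulo lcm(39, 8) = 312: x ≡ 219 (mod 312).
  Combine with x ≡ 4 (mod 7); new modulus lcm = 2184.
    Write x = 219 + 312·t and substitute into x ≡ 4 (mod 7): 312·t ≡ 4 − 219 = -215 (mod 7).
    Reduce coefficients mod 7: 4·t ≡ 2 (mod 7).
    The inverse of 4 mod 7 is 2 (since 4·2 = 8 = 1·7 + 1), so t ≡ 2·2 = 4 ≡ 4 (mod 7).
    Then x = 219 + 312·4 = 1467, valid modulo lcm(312, 7) = 2184: x ≡ 1467 (mod 2184).
Verify against each original: 1467 mod 13 = 11, 1467 mod 3 = 0, 1467 mod 8 = 3, 1467 mod 7 = 4.

x ≡ 1467 (mod 2184).


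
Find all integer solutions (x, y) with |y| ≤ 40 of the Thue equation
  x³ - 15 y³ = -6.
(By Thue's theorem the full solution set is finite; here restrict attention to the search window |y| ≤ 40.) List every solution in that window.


The equation is x³ - 15y³ = -6. For fixed y, x³ = 15·y³ − 6, so a solution requires the RHS to be a perfect cube.
Strategy: iterate y from -40 to 40, compute RHS = 15·y³ − 6, and check whether it is a (positive or negative) perfect cube.
Check small values of y:
  y = 0: RHS = -6 is not a perfect cube.
  y = 1: RHS = 9 is not a perfect cube.
  y = -1: RHS = -21 is not a perfect cube.
  y = 2: RHS = 114 is not a perfect cube.
  y = -2: RHS = -126 is not a perfect cube.
  y = 3: RHS = 399 is not a perfect cube.
  y = -3: RHS = -411 is not a perfect cube.
Continuing the search up to |y| = 40 finds no solutions either.
No (x, y) in the scanned range satisfies the equation.

No integer solutions with |y| ≤ 40.


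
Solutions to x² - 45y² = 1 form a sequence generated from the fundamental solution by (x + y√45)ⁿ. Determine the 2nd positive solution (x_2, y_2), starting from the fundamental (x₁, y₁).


Step 1: Find the fundamental solution (x₁, y₁) of x² - 45y² = 1.
  Expand √45 as a continued fraction. a₀ = ⌊√45⌋ = 6; iterate m_{k+1} = d_k·a_k − m_k, d_{k+1} = (45 − m_{k+1}²)/d_k, a_{k+1} = ⌊(a₀ + m_{k+1})/d_{k+1}⌋ (starting m₀ = 0, d₀ = 1), with convergents p_k = a_k·p_{k-1} + p_{k-2}, q_k = a_k·q_{k-1} + q_{k-2} (p₋₁ = 1, q₋₁ = 0):
  k = 0: a₀ = 6; p₀/q₀ = 6/1; p₀² − 45·q₀² = 36 − 45 = -9.
  k = 1: m = 6, d = 9, a = ⌊(6 + 6)/9⌋ = 1; p/q = (1·6 + 1)/(1·1 + 0) = 7/1; p² − 45·q² = 49 − 45 = 4.
  k = 2: m = 3, d = 4, a = ⌊(6 + 3)/4⌋ = 2; p/q = (2·7 + 6)/(2·1 + 1) = 20/3; p² − 45·q² = 400 − 405 = -5.
  k = 3: m = 5, d = 5, a = ⌊(6 + 5)/5⌋ = 2; p/q = (2·20 + 7)/(2·3 + 1) = 47/7; p² − 45·q² = 2209 − 2205 = 4.
  k = 4: m = 5, d = 4, a = ⌊(6 + 5)/4⌋ = 2; p/q = (2·47 + 20)/(2·7 + 3) = 114/17; p² − 45·q² = 12996 − 13005 = -9.
  k = 5: m = 3, d = 9, a = ⌊(6 + 3)/9⌋ = 1; p/q = (1·114 + 47)/(1·17 + 7) = 161/24; p² − 45·q² = 25921 − 25920 = 1.
  The first convergent with p² − 45·q² = 1 gives the fundamental solution (x₁, y₁) = (161, 24).
Step 2: Apply the recurrence (x_{n+1}, y_{n+1}) = (x₁x_n + 45y₁y_n, x₁y_n + y₁x_n) repeatedly.
  From (x_1, y_1) = (161, 24): x_2 = 161·161 + 45·24·24 = 51841; y_2 = 161·24 + 24·161 = 7728.
Step 3: Verify x_2² - 45·y_2² = 2687489281 - 2687489280 = 1 (should be 1). ✓

(x_1, y_1) = (161, 24); (x_2, y_2) = (51841, 7728).


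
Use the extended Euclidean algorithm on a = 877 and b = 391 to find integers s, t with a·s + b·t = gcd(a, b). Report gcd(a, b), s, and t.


Euclidean algorithm on (877, 391) — divide until remainder is 0:
  877 = 2 · 391 + 95
  391 = 4 · 95 + 11
  95 = 8 · 11 + 7
  11 = 1 · 7 + 4
  7 = 1 · 4 + 3
  4 = 1 · 3 + 1
  3 = 3 · 1 + 0
gcd(877, 391) = 1.
Track Bezout coefficients alongside the remainders: start with r₀ = 877 = a·1 + b·0 (s = 1, t = 0) and r₁ = 391 = a·0 + b·1 (s = 0, t = 1); each new remainder r_{k+1} = r_{k-1} − q_k·r_k inherits s_{k+1} = s_{k-1} − q_k·s_k, t_{k+1} = t_{k-1} − q_k·t_k, so r_k = a·s_k + b·t_k at every step:
  q = 2: r = 95, s = 1 − 2·0 = 1, t = 0 − 2·1 = -2  (check: 877·1 + 391·(-2) = 95)
  q = 4: r = 11, s = 0 − 4·1 = -4, t = 1 − 4·(-2) = 9  (check: 877·(-4) + 391·9 = 11)
  q = 8: r = 7, s = 1 − 8·(-4) = 33, t = -2 − 8·9 = -74  (check: 877·33 + 391·(-74) = 7)
  q = 1: r = 4, s = -4 − 1·33 = -37, t = 9 − 1·(-74) = 83  (check: 877·(-37) + 391·83 = 4)
  q = 1: r = 3, s = 33 − 1·(-37) = 70, t = -74 − 1·83 = -157  (check: 877·70 + 391·(-157) = 3)
  q = 1: r = 1, s = -37 − 1·70 = -107, t = 83 − 1·(-157) = 240  (check: 877·(-107) + 391·240 = 1)
The row with r = 1 (the gcd) gives the Bezout coefficients s = -107, t = 240.
Result: 877 · (-107) + 391 · (240) = 1.

gcd(877, 391) = 1; s = -107, t = 240 (check: 877·(-107) + 391·240 = 1).


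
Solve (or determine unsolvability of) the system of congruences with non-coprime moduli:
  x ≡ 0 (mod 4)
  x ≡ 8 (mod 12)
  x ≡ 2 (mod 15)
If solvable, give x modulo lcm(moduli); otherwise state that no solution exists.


Moduli 4, 12, 15 are not pairwise coprime, so CRT works modulo lcm(m_i) when all pairwise compatibility conditions hold.
Pairwise compatibility: gcd(m_i, m_j) must divide a_i - a_j for every pair.
Merge one congruence at a time:
  Start: x ≡ 0 (mod 4).
  Combine with x ≡ 8 (mod 12): gcd(4, 12) = 4; 8 - 0 = 8, which IS divisible by 4, so compatible.
    Write x = 0 + 4·t and substitute into x ≡ 8 (mod 12): 4·t ≡ 8 − 0 = 8 (mod 12).
    Divide the congruence (and modulus) by g = 4: 1·t ≡ 2 (mod 3).
    So t ≡ 2 (mod 3).
    Then x = 0 + 4·2 = 8, valid modulo lcm(4, 12) = 12: x ≡ 8 (mod 12).
  Combine with x ≡ 2 (mod 15): gcd(12, 15) = 3; 2 - 8 = -6, which IS divisible by 3, so compatible.
    Write x = 8 + 12·t and substitute into x ≡ 2 (mod 15): 12·t ≡ 2 − 8 = -6 (mod 15).
    Divide the congruence (and modulus) by g = 3: 4·t ≡ -2 (mod 5).
    Reduce coefficients mod 5: 4·t ≡ 3 (mod 5).
    The inverse of 4 mod 5 is 4 (since 4·4 = 16 = 3·5 + 1), so t ≡ 4·3 = 12 ≡ 2 (mod 5).
    Then x = 8 + 12·2 = 32, valid modulo lcm(12, 15) = 60: x ≡ 32 (mod 60).
Verify: 32 mod 4 = 0, 32 mod 12 = 8, 32 mod 15 = 2.

x ≡ 32 (mod 60).


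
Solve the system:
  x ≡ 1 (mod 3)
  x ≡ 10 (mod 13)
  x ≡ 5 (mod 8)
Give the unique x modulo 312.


Moduli 3, 13, 8 are pairwise coprime; by CRT there is a unique solution modulo M = 3 · 13 · 8 = 312.
Solve pairwise, accumulating the modulus:
  Start with x ≡ 1 (mod 3).
  Combine with x ≡ 10 (mod 13): since gcd(3, 13) = 1, we get a unique residue mod 39.
    Write x = 1 + 3·t and substitute into x ≡ 10 (mod 13): 3·t ≡ 10 − 1 = 9 (mod 13).
    The inverse of 3 mod 13 is 9 (since 3·9 = 27 = 2·13 + 1), so t ≡ 9·9 = 81 ≡ 3 (mod 13).
    Then x = 1 + 3·3 = 10, valid modulo lcm(3, 13) = 39: x ≡ 10 (mod 39).
  Combine with x ≡ 5 (mod 8): since gcd(39, 8) = 1, we get a unique residue mod 312.
    Write x = 10 + 39·t and substitute into x ≡ 5 (mod 8): 39·t ≡ 5 − 10 = -5 (mod 8).
    Reduce coefficients mod 8: 7·t ≡ 3 (mod 8).
    The inverse of 7 mod 8 is 7 (since 7·7 = 49 = 6·8 + 1), so t ≡ 7·3 = 21 ≡ 5 (mod 8).
    Then x = 10 + 39·5 = 205, valid modulo lcm(39, 8) = 312: x ≡ 205 (mod 312).
Verify: 205 mod 3 = 1 ✓, 205 mod 13 = 10 ✓, 205 mod 8 = 5 ✓.

x ≡ 205 (mod 312).


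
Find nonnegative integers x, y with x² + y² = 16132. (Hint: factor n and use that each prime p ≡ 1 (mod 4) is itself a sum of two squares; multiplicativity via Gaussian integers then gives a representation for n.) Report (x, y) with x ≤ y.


Step 1: Factor n = 16132 = 2^2 · 37 · 109.
Step 2: Check the mod-4 condition on each prime factor: 2 = 2 (special); 37 ≡ 1 (mod 4), exponent 1; 109 ≡ 1 (mod 4), exponent 1.
All primes ≡ 3 (mod 4) appear to even exponent (or don't appear), so by the two-squares theorem n IS expressible as a sum of two squares.
Step 3: Build a representation. Group n = k² · m with k = 2 and m = 37 · 109 = 4033 (a product of primes ≡ 1 (mod 4)); a representation of m scales to one of n via (k·x)² + (k·y)² = k²(x² + y²). Each prime p ≡ 1 (mod 4) is itself a sum of two squares; find a² by testing p − a² for a perfect square:
  37: 37 − 1² = 36 = 6² ⇒ 37 = 1² + 6².
  109: 109 − 1² = 108, 109 − 2² = 105, 109 − 3² = 100 = 10² ⇒ 109 = 3² + 10².
  Combine using the Brahmagupta–Fibonacci identity (a² + b²)(c² + d²) = (ac − bd)² + (ad + bc)² = (ac + bd)² + (ad − bc)²:
  37 · 109 = 4033: from (1² + 6²)(3² + 10²), take (1·3 − 6·10, 1·10 + 6·3) = (3 − 60, 10 + 18) = (-57, 28); dropping signs (only squares matter) gives (57, 28); check 57² + 28² = 3249 + 784 = 4033 ✓.
  Scale by k = 2: (2·57, 2·28) = (114, 56).
Step 4: Order so x ≤ y and verify: 56² + 114² = 3136 + 12996 = 16132 = n. ✓

n = 16132 = 56² + 114² (one valid representation with x ≤ y).


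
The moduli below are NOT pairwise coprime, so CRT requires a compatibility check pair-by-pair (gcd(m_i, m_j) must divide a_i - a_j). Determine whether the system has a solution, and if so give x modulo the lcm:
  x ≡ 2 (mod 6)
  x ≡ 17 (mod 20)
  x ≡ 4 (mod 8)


Moduli 6, 20, 8 are not pairwise coprime, so CRT works modulo lcm(m_i) when all pairwise compatibility conditions hold.
Pairwise compatibility: gcd(m_i, m_j) must divide a_i - a_j for every pair.
Merge one congruence at a time:
  Start: x ≡ 2 (mod 6).
  Combine with x ≡ 17 (mod 20): gcd(6, 20) = 2, and 17 - 2 = 15 is NOT divisible by 2.
    ⇒ system is inconsistent (no integer solution).

No solution (the system is inconsistent).


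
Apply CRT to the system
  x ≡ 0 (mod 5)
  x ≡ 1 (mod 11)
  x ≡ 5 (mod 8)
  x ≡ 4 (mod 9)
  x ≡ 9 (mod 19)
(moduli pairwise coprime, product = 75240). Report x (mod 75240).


Product of moduli M = 5 · 11 · 8 · 9 · 19 = 75240.
Merge one congruence at a time:
  Start: x ≡ 0 (mod 5).
  Combine with x ≡ 1 (mod 11); new modulus lcm = 55.
    Write x = 0 + 5·t and substitute into x ≡ 1 (mod 11): 5·t ≡ 1 − 0 = 1 (mod 11).
    The inverse of 5 mod 11 is 9 (since 5·9 = 45 = 4·11 + 1), so t ≡ 9·1 = 9 ≡ 9 (mod 11).
    Then x = 0 + 5·9 = 45, valid modulo lcm(5, 11) = 55: x ≡ 45 (mod 55).
  Combine with x ≡ 5 (mod 8); new modulus lcm = 440.
    Write x = 45 + 55·t and substitute into x ≡ 5 (mod 8): 55·t ≡ 5 − 45 = -40 (mod 8).
    Reduce coefficients mod 8: 7·t ≡ 0 (mod 8).
    The inverse of 7 mod 8 is 7 (since 7·7 = 49 = 6·8 + 1), so t ≡ 7·0 = 0 ≡ 0 (mod 8).
    Then x = 45 + 55·0 = 45, valid modulo lcm(55, 8) = 440: x ≡ 45 (mod 440).
  Combine with x ≡ 4 (mod 9); new modulus lcm = 3960.
    Write x = 45 + 440·t and substitute into x ≡ 4 (mod 9): 440·t ≡ 4 − 45 = -41 (mod 9).
    Reduce coefficients mod 9: 8·t ≡ 4 (mod 9).
    The inverse of 8 mod 9 is 8 (since 8·8 = 64 = 7·9 + 1), so t ≡ 8·4 = 32 ≡ 5 (mod 9).
    Then x = 45 + 440·5 = 2245, valid modulo lcm(440, 9) = 3960: x ≡ 2245 (mod 3960).
  Combine with x ≡ 9 (mod 19); new modulus lcm = 75240.
    Write x = 2245 + 3960·t and substitute into x ≡ 9 (mod 19): 3960·t ≡ 9 − 2245 = -2236 (mod 19).
    Reduce coefficients mod 19: 8·t ≡ 6 (mod 19).
    The inverse of 8 mod 19 is 12 (since 8·12 = 96 = 5·19 + 1), so t ≡ 12·6 = 72 ≡ 15 (mod 19).
    Then x = 2245 + 3960·15 = 61645, valid modulo lcm(3960, 19) = 75240: x ≡ 61645 (mod 75240).
Verify against each original: 61645 mod 5 = 0, 61645 mod 11 = 1, 61645 mod 8 = 5, 61645 mod 9 = 4, 61645 mod 19 = 9.

x ≡ 61645 (mod 75240).


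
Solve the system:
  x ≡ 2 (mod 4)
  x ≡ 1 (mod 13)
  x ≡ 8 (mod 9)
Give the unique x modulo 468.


Moduli 4, 13, 9 are pairwise coprime; by CRT there is a unique solution modulo M = 4 · 13 · 9 = 468.
Solve pairwise, accumulating the modulus:
  Start with x ≡ 2 (mod 4).
  Combine with x ≡ 1 (mod 13): since gcd(4, 13) = 1, we get a unique residue mod 52.
    Write x = 2 + 4·t and substitute into x ≡ 1 (mod 13): 4·t ≡ 1 − 2 = -1 (mod 13).
    Reduce coefficients mod 13: 4·t ≡ 12 (mod 13).
    The inverse of 4 mod 13 is 10 (since 4·10 = 40 = 3·13 + 1), so t ≡ 10·12 = 120 ≡ 3 (mod 13).
    Then x = 2 + 4·3 = 14, valid modulo lcm(4, 13) = 52: x ≡ 14 (mod 52).
  Combine with x ≡ 8 (mod 9): since gcd(52, 9) = 1, we get a unique residue mod 468.
    Write x = 14 + 52·t and substitute into x ≡ 8 (mod 9): 52·t ≡ 8 − 14 = -6 (mod 9).
    Reduce coefficients mod 9: 7·t ≡ 3 (mod 9).
    The inverse of 7 mod 9 is 4 (since 7·4 = 28 = 3·9 + 1), so t ≡ 4·3 = 12 ≡ 3 (mod 9).
    Then x = 14 + 52·3 = 170, valid modulo lcm(52, 9) = 468: x ≡ 170 (mod 468).
Verify: 170 mod 4 = 2 ✓, 170 mod 13 = 1 ✓, 170 mod 9 = 8 ✓.

x ≡ 170 (mod 468).


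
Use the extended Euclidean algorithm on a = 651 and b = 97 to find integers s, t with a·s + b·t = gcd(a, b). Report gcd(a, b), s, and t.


Euclidean algorithm on (651, 97) — divide until remainder is 0:
  651 = 6 · 97 + 69
  97 = 1 · 69 + 28
  69 = 2 · 28 + 13
  28 = 2 · 13 + 2
  13 = 6 · 2 + 1
  2 = 2 · 1 + 0
gcd(651, 97) = 1.
Track Bezout coefficients alongside the remainders: start with r₀ = 651 = a·1 + b·0 (s = 1, t = 0) and r₁ = 97 = a·0 + b·1 (s = 0, t = 1); each new remainder r_{k+1} = r_{k-1} − q_k·r_k inherits s_{k+1} = s_{k-1} − q_k·s_k, t_{k+1} = t_{k-1} − q_k·t_k, so r_k = a·s_k + b·t_k at every step:
  q = 6: r = 69, s = 1 − 6·0 = 1, t = 0 − 6·1 = -6  (check: 651·1 + 97·(-6) = 69)
  q = 1: r = 28, s = 0 − 1·1 = -1, t = 1 − 1·(-6) = 7  (check: 651·(-1) + 97·7 = 28)
  q = 2: r = 13, s = 1 − 2·(-1) = 3, t = -6 − 2·7 = -20  (check: 651·3 + 97·(-20) = 13)
  q = 2: r = 2, s = -1 − 2·3 = -7, t = 7 − 2·(-20) = 47  (check: 651·(-7) + 97·47 = 2)
  q = 6: r = 1, s = 3 − 6·(-7) = 45, t = -20 − 6·47 = -302  (check: 651·45 + 97·(-302) = 1)
The row with r = 1 (the gcd) gives the Bezout coefficients s = 45, t = -302.
Result: 651 · (45) + 97 · (-302) = 1.

gcd(651, 97) = 1; s = 45, t = -302 (check: 651·45 + 97·(-302) = 1).


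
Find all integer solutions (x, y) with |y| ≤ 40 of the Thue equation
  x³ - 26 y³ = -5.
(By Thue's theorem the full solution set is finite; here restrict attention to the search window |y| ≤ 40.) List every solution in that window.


The equation is x³ - 26y³ = -5. For fixed y, x³ = 26·y³ − 5, so a solution requires the RHS to be a perfect cube.
Strategy: iterate y from -40 to 40, compute RHS = 26·y³ − 5, and check whether it is a (positive or negative) perfect cube.
Check small values of y:
  y = 0: RHS = -5 is not a perfect cube.
  y = 1: RHS = 21 is not a perfect cube.
  y = -1: RHS = -31 is not a perfect cube.
  y = 2: RHS = 203 is not a perfect cube.
  y = -2: RHS = -213 is not a perfect cube.
  y = 3: RHS = 697 is not a perfect cube.
  y = -3: RHS = -707 is not a perfect cube.
Continuing the search up to |y| = 40 finds no solutions either.
No (x, y) in the scanned range satisfies the equation.

No integer solutions with |y| ≤ 40.


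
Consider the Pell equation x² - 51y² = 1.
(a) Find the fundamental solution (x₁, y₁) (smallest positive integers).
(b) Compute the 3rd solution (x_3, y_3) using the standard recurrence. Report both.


Step 1: Find the fundamental solution (x₁, y₁) of x² - 51y² = 1.
  Expand √51 as a continued fraction. a₀ = ⌊√51⌋ = 7; iterate m_{k+1} = d_k·a_k − m_k, d_{k+1} = (51 − m_{k+1}²)/d_k, a_{k+1} = ⌊(a₀ + m_{k+1})/d_{k+1}⌋ (starting m₀ = 0, d₀ = 1), with convergents p_k = a_k·p_{k-1} + p_{k-2}, q_k = a_k·q_{k-1} + q_{k-2} (p₋₁ = 1, q₋₁ = 0):
  k = 0: a₀ = 7; p₀/q₀ = 7/1; p₀² − 51·q₀² = 49 − 51 = -2.
  k = 1: m = 7, d = 2, a = ⌊(7 + 7)/2⌋ = 7; p/q = (7·7 + 1)/(7·1 + 0) = 50/7; p² − 51·q² = 2500 − 2499 = 1.
  The first convergent with p² − 51·q² = 1 gives the fundamental solution (x₁, y₁) = (50, 7).
Step 2: Apply the recurrence (x_{n+1}, y_{n+1}) = (x₁x_n + 51y₁y_n, x₁y_n + y₁x_n) repeatedly.
  From (x_1, y_1) = (50, 7): x_2 = 50·50 + 51·7·7 = 4999; y_2 = 50·7 + 7·50 = 700.
  From (x_2, y_2) = (4999, 700): x_3 = 50·4999 + 51·7·700 = 499850; y_3 = 50·700 + 7·4999 = 69993.
Step 3: Verify x_3² - 51·y_3² = 249850022500 - 249850022499 = 1 (should be 1). ✓

(x_1, y_1) = (50, 7); (x_3, y_3) = (499850, 69993).


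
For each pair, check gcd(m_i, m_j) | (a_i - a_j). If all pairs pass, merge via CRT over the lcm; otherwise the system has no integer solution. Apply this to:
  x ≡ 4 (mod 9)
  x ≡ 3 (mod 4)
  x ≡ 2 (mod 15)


Moduli 9, 4, 15 are not pairwise coprime, so CRT works modulo lcm(m_i) when all pairwise compatibility conditions hold.
Pairwise compatibility: gcd(m_i, m_j) must divide a_i - a_j for every pair.
Merge one congruence at a time:
  Start: x ≡ 4 (mod 9).
  Combine with x ≡ 3 (mod 4): gcd(9, 4) = 1; 3 - 4 = -1, which IS divisible by 1, so compatible.
    Write x = 4 + 9·t and substitute into x ≡ 3 (mod 4): 9·t ≡ 3 − 4 = -1 (mod 4).
    Reduce coefficients mod 4: 1·t ≡ 3 (mod 4).
    So t ≡ 3 (mod 4).
    Then x = 4 + 9·3 = 31, valid modulo lcm(9, 4) = 36: x ≡ 31 (mod 36).
  Combine with x ≡ 2 (mod 15): gcd(36, 15) = 3, and 2 - 31 = -29 is NOT divisible by 3.
    ⇒ system is inconsistent (no integer solution).

No solution (the system is inconsistent).


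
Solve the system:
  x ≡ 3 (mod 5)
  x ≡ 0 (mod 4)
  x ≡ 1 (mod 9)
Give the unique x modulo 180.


Moduli 5, 4, 9 are pairwise coprime; by CRT there is a unique solution modulo M = 5 · 4 · 9 = 180.
Solve pairwise, accumulating the modulus:
  Start with x ≡ 3 (mod 5).
  Combine with x ≡ 0 (mod 4): since gcd(5, 4) = 1, we get a unique residue mod 20.
    Write x = 3 + 5·t and substitute into x ≡ 0 (mod 4): 5·t ≡ 0 − 3 = -3 (mod 4).
    Reduce coefficients mod 4: 1·t ≡ 1 (mod 4).
    So t ≡ 1 (mod 4).
    Then x = 3 + 5·1 = 8, valid modulo lcm(5, 4) = 20: x ≡ 8 (mod 20).
  Combine with x ≡ 1 (mod 9): since gcd(20, 9) = 1, we get a unique residue mod 180.
    Write x = 8 + 20·t and substitute into x ≡ 1 (mod 9): 20·t ≡ 1 − 8 = -7 (mod 9).
    Reduce coefficients mod 9: 2·t ≡ 2 (mod 9).
    The inverse of 2 mod 9 is 5 (since 2·5 = 10 = 1·9 + 1), so t ≡ 5·2 = 10 ≡ 1 (mod 9).
    Then x = 8 + 20·1 = 28, valid modulo lcm(20, 9) = 180: x ≡ 28 (mod 180).
Verify: 28 mod 5 = 3 ✓, 28 mod 4 = 0 ✓, 28 mod 9 = 1 ✓.

x ≡ 28 (mod 180).


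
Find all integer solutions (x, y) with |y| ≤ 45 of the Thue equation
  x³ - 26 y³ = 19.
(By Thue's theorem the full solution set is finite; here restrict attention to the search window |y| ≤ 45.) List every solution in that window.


The equation is x³ - 26y³ = 19. For fixed y, x³ = 26·y³ + 19, so a solution requires the RHS to be a perfect cube.
Strategy: iterate y from -45 to 45, compute RHS = 26·y³ + 19, and check whether it is a (positive or negative) perfect cube.
Check small values of y:
  y = 0: RHS = 19 is not a perfect cube.
  y = 1: RHS = 45 is not a perfect cube.
  y = -1: RHS = -7 is not a perfect cube.
  y = 2: RHS = 227 is not a perfect cube.
  y = -2: RHS = -189 is not a perfect cube.
  y = 3: RHS = 721 is not a perfect cube.
  y = -3: RHS = -683 is not a perfect cube.
Continuing the search up to |y| = 45 finds no solutions either.
No (x, y) in the scanned range satisfies the equation.

No integer solutions with |y| ≤ 45.


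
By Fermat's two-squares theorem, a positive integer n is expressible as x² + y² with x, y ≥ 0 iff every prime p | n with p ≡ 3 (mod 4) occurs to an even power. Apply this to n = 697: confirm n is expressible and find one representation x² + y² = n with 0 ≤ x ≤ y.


Step 1: Factor n = 697 = 17 · 41.
Step 2: Check the mod-4 condition on each prime factor: 17 ≡ 1 (mod 4), exponent 1; 41 ≡ 1 (mod 4), exponent 1.
All primes ≡ 3 (mod 4) appear to even exponent (or don't appear), so by the two-squares theorem n IS expressible as a sum of two squares.
Step 3: Build a representation. Here n = 17 · 41 is a product of primes ≡ 1 (mod 4). Each prime p ≡ 1 (mod 4) is itself a sum of two squares; find a² by testing p − a² for a perfect square:
  17: 17 − 1² = 16 = 4² ⇒ 17 = 1² + 4².
  41: 41 − 1² = 40, 41 − 2² = 37, 41 − 3² = 32, 41 − 4² = 25 = 5² ⇒ 41 = 4² + 5².
  Combine using the Brahmagupta–Fibonacci identity (a² + b²)(c² + d²) = (ac − bd)² + (ad + bc)² = (ac + bd)² + (ad − bc)²:
  17 · 41 = 697: from (1² + 4²)(4² + 5²), take (1·4 − 4·5, 1·5 + 4·4) = (4 − 20, 5 + 16) = (-16, 21); dropping signs (only squares matter) gives (16, 21); check 16² + 21² = 256 + 441 = 697 ✓.
Step 4: Order so x ≤ y and verify: 16² + 21² = 256 + 441 = 697 = n. ✓

n = 697 = 16² + 21² (one valid representation with x ≤ y).


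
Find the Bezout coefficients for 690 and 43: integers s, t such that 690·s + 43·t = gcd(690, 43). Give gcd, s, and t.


Euclidean algorithm on (690, 43) — divide until remainder is 0:
  690 = 16 · 43 + 2
  43 = 21 · 2 + 1
  2 = 2 · 1 + 0
gcd(690, 43) = 1.
Track Bezout coefficients alongside the remainders: start with r₀ = 690 = a·1 + b·0 (s = 1, t = 0) and r₁ = 43 = a·0 + b·1 (s = 0, t = 1); each new remainder r_{k+1} = r_{k-1} − q_k·r_k inherits s_{k+1} = s_{k-1} − q_k·s_k, t_{k+1} = t_{k-1} − q_k·t_k, so r_k = a·s_k + b·t_k at every step:
  q = 16: r = 2, s = 1 − 16·0 = 1, t = 0 − 16·1 = -16  (check: 690·1 + 43·(-16) = 2)
  q = 21: r = 1, s = 0 − 21·1 = -21, t = 1 − 21·(-16) = 337  (check: 690·(-21) + 43·337 = 1)
The row with r = 1 (the gcd) gives the Bezout coefficients s = -21, t = 337.
Result: 690 · (-21) + 43 · (337) = 1.

gcd(690, 43) = 1; s = -21, t = 337 (check: 690·(-21) + 43·337 = 1).


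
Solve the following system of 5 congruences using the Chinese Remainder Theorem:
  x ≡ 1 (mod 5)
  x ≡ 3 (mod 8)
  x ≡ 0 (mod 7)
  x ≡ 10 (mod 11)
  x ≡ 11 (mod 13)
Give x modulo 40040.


Product of moduli M = 5 · 8 · 7 · 11 · 13 = 40040.
Merge one congruence at a time:
  Start: x ≡ 1 (mod 5).
  Combine with x ≡ 3 (mod 8); new modulus lcm = 40.
    Write x = 1 + 5·t and substitute into x ≡ 3 (mod 8): 5·t ≡ 3 − 1 = 2 (mod 8).
    The inverse of 5 mod 8 is 5 (since 5·5 = 25 = 3·8 + 1), so t ≡ 5·2 = 10 ≡ 2 (mod 8).
    Then x = 1 + 5·2 = 11, valid modulo lcm(5, 8) = 40: x ≡ 11 (mod 40).
  Combine with x ≡ 0 (mod 7); new modulus lcm = 280.
    Write x = 11 + 40·t and substitute into x ≡ 0 (mod 7): 40·t ≡ 0 − 11 = -11 (mod 7).
    Reduce coefficients mod 7: 5·t ≡ 3 (mod 7).
    The inverse of 5 mod 7 is 3 (since 5·3 = 15 = 2·7 + 1), so t ≡ 3·3 = 9 ≡ 2 (mod 7).
    Then x = 11 + 40·2 = 91, valid modulo lcm(40, 7) = 280: x ≡ 91 (mod 280).
  Combine with x ≡ 10 (mod 11); new modulus lcm = 3080.
    Write x = 91 + 280·t and substitute into x ≡ 10 (mod 11): 280·t ≡ 10 − 91 = -81 (mod 11).
    Reduce coefficients mod 11: 5·t ≡ 7 (mod 11).
    The inverse of 5 mod 11 is 9 (since 5·9 = 45 = 4·11 + 1), so t ≡ 9·7 = 63 ≡ 8 (mod 11).
    Then x = 91 + 280·8 = 2331, valid modulo lcm(280, 11) = 3080: x ≡ 2331 (mod 3080).
  Combine with x ≡ 11 (mod 13); new modulus lcm = 40040.
    Write x = 2331 + 3080·t and substitute into x ≡ 11 (mod 13): 3080·t ≡ 11 − 2331 = -2320 (mod 13).
    Reduce coefficients mod 13: 12·t ≡ 7 (mod 13).
    The inverse of 12 mod 13 is 12 (since 12·12 = 144 = 11·13 + 1), so t ≡ 12·7 = 84 ≡ 6 (mod 13).
    Then x = 2331 + 3080·6 = 20811, valid modulo lcm(3080, 13) = 40040: x ≡ 20811 (mod 40040).
Verify against each original: 20811 mod 5 = 1, 20811 mod 8 = 3, 20811 mod 7 = 0, 20811 mod 11 = 10, 20811 mod 13 = 11.

x ≡ 20811 (mod 40040).


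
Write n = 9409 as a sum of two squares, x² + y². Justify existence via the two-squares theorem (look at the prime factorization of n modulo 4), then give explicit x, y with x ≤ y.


Step 1: Factor n = 9409 = 97^2.
Step 2: Check the mod-4 condition on each prime factor: 97 ≡ 1 (mod 4), exponent 2.
All primes ≡ 3 (mod 4) appear to even exponent (or don't appear), so by the two-squares theorem n IS expressible as a sum of two squares.
Step 3: Build a representation. Here n = 97 · 97 is a product of primes ≡ 1 (mod 4). Each prime p ≡ 1 (mod 4) is itself a sum of two squares; find a² by testing p − a² for a perfect square:
  97: 97 − 1² = 96, 97 − 2² = 93, 97 − 3² = 88, 97 − 4² = 81 = 9² ⇒ 97 = 4² + 9².
  Combine using the Brahmagupta–Fibonacci identity (a² + b²)(c² + d²) = (ac − bd)² + (ad + bc)² = (ac + bd)² + (ad − bc)²:
  97 · 97 = 9409: from (4² + 9²)(4² + 9²), take (4·4 − 9·9, 4·9 + 9·4) = (16 − 81, 36 + 36) = (-65, 72); dropping signs (only squares matter) gives (65, 72); check 65² + 72² = 4225 + 5184 = 9409 ✓.
Step 4: Order so x ≤ y and verify: 65² + 72² = 4225 + 5184 = 9409 = n. ✓

n = 9409 = 65² + 72² (one valid representation with x ≤ y).
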